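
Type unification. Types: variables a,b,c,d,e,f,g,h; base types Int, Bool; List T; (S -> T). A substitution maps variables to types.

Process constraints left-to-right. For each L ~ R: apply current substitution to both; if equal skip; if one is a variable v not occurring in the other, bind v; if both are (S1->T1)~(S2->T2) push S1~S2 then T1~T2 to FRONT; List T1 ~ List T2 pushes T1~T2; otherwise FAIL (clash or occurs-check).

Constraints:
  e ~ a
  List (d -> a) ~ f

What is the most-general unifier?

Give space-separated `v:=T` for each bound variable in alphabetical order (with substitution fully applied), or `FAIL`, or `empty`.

Answer: e:=a f:=List (d -> a)

Derivation:
step 1: unify e ~ a  [subst: {-} | 1 pending]
  bind e := a
step 2: unify List (d -> a) ~ f  [subst: {e:=a} | 0 pending]
  bind f := List (d -> a)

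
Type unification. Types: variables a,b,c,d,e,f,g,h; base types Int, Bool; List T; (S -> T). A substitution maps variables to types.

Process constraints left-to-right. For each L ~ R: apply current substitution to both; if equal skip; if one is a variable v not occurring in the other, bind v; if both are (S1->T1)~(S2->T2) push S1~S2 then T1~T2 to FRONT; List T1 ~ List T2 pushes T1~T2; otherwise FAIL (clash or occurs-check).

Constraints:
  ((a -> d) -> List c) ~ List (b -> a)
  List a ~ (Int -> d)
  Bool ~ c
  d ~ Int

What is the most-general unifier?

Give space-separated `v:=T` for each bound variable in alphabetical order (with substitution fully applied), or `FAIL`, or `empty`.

Answer: FAIL

Derivation:
step 1: unify ((a -> d) -> List c) ~ List (b -> a)  [subst: {-} | 3 pending]
  clash: ((a -> d) -> List c) vs List (b -> a)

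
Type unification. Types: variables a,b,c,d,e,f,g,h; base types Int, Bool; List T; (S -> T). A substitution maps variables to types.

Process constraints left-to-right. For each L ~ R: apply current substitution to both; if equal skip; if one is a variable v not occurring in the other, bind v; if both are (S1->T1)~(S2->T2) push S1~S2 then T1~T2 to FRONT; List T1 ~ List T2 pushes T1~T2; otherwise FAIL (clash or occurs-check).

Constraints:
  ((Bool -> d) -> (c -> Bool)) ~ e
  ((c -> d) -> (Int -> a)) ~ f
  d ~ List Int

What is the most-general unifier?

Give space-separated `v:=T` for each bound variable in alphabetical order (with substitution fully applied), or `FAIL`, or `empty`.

Answer: d:=List Int e:=((Bool -> List Int) -> (c -> Bool)) f:=((c -> List Int) -> (Int -> a))

Derivation:
step 1: unify ((Bool -> d) -> (c -> Bool)) ~ e  [subst: {-} | 2 pending]
  bind e := ((Bool -> d) -> (c -> Bool))
step 2: unify ((c -> d) -> (Int -> a)) ~ f  [subst: {e:=((Bool -> d) -> (c -> Bool))} | 1 pending]
  bind f := ((c -> d) -> (Int -> a))
step 3: unify d ~ List Int  [subst: {e:=((Bool -> d) -> (c -> Bool)), f:=((c -> d) -> (Int -> a))} | 0 pending]
  bind d := List Int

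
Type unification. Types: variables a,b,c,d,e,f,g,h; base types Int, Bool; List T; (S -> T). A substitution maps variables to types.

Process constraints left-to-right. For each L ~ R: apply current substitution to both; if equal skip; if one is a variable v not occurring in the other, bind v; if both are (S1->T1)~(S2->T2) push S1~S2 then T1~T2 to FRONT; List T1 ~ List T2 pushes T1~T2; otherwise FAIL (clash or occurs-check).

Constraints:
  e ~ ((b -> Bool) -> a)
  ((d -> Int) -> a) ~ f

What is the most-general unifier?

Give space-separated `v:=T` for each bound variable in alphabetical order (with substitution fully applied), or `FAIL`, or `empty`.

step 1: unify e ~ ((b -> Bool) -> a)  [subst: {-} | 1 pending]
  bind e := ((b -> Bool) -> a)
step 2: unify ((d -> Int) -> a) ~ f  [subst: {e:=((b -> Bool) -> a)} | 0 pending]
  bind f := ((d -> Int) -> a)

Answer: e:=((b -> Bool) -> a) f:=((d -> Int) -> a)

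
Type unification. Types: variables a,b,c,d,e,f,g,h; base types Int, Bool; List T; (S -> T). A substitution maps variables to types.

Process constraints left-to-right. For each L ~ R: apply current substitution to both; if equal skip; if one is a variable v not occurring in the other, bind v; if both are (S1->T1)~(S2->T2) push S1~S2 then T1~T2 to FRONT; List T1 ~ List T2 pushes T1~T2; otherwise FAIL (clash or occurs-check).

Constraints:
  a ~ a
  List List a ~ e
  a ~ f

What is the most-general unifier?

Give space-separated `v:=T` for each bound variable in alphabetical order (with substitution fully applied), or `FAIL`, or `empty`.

step 1: unify a ~ a  [subst: {-} | 2 pending]
  -> identical, skip
step 2: unify List List a ~ e  [subst: {-} | 1 pending]
  bind e := List List a
step 3: unify a ~ f  [subst: {e:=List List a} | 0 pending]
  bind a := f

Answer: a:=f e:=List List f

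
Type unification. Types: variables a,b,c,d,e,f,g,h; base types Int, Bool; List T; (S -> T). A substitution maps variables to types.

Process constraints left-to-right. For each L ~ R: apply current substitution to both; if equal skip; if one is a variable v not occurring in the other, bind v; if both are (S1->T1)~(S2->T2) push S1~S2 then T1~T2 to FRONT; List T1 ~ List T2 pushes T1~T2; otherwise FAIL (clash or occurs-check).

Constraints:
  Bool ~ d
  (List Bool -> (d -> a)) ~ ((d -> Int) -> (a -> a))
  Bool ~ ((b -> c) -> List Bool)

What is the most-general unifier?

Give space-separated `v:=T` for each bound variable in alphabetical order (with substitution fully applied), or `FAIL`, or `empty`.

Answer: FAIL

Derivation:
step 1: unify Bool ~ d  [subst: {-} | 2 pending]
  bind d := Bool
step 2: unify (List Bool -> (Bool -> a)) ~ ((Bool -> Int) -> (a -> a))  [subst: {d:=Bool} | 1 pending]
  -> decompose arrow: push List Bool~(Bool -> Int), (Bool -> a)~(a -> a)
step 3: unify List Bool ~ (Bool -> Int)  [subst: {d:=Bool} | 2 pending]
  clash: List Bool vs (Bool -> Int)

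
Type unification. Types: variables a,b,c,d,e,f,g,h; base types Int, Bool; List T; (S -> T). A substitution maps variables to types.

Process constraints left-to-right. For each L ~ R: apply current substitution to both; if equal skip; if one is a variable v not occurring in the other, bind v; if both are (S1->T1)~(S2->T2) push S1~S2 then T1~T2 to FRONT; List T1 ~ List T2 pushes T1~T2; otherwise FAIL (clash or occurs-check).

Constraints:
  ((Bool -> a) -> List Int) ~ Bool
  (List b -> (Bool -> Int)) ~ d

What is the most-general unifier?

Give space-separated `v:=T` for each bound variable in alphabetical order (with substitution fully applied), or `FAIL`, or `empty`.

Answer: FAIL

Derivation:
step 1: unify ((Bool -> a) -> List Int) ~ Bool  [subst: {-} | 1 pending]
  clash: ((Bool -> a) -> List Int) vs Bool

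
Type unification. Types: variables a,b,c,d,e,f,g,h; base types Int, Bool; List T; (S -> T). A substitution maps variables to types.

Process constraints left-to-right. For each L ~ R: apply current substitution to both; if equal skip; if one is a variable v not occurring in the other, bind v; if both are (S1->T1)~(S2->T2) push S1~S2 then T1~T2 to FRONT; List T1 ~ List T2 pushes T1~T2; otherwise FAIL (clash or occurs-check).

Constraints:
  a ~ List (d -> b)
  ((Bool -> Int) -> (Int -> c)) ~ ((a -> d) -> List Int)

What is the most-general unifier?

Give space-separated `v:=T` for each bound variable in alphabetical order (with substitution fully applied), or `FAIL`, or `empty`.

Answer: FAIL

Derivation:
step 1: unify a ~ List (d -> b)  [subst: {-} | 1 pending]
  bind a := List (d -> b)
step 2: unify ((Bool -> Int) -> (Int -> c)) ~ ((List (d -> b) -> d) -> List Int)  [subst: {a:=List (d -> b)} | 0 pending]
  -> decompose arrow: push (Bool -> Int)~(List (d -> b) -> d), (Int -> c)~List Int
step 3: unify (Bool -> Int) ~ (List (d -> b) -> d)  [subst: {a:=List (d -> b)} | 1 pending]
  -> decompose arrow: push Bool~List (d -> b), Int~d
step 4: unify Bool ~ List (d -> b)  [subst: {a:=List (d -> b)} | 2 pending]
  clash: Bool vs List (d -> b)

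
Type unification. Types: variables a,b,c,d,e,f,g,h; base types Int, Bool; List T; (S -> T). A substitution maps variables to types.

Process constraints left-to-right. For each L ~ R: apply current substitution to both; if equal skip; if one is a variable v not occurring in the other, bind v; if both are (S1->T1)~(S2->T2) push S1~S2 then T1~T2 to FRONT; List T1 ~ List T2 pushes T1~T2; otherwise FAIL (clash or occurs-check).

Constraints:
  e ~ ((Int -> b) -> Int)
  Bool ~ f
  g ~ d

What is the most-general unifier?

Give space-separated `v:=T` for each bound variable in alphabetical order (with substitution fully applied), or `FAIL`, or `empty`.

Answer: e:=((Int -> b) -> Int) f:=Bool g:=d

Derivation:
step 1: unify e ~ ((Int -> b) -> Int)  [subst: {-} | 2 pending]
  bind e := ((Int -> b) -> Int)
step 2: unify Bool ~ f  [subst: {e:=((Int -> b) -> Int)} | 1 pending]
  bind f := Bool
step 3: unify g ~ d  [subst: {e:=((Int -> b) -> Int), f:=Bool} | 0 pending]
  bind g := d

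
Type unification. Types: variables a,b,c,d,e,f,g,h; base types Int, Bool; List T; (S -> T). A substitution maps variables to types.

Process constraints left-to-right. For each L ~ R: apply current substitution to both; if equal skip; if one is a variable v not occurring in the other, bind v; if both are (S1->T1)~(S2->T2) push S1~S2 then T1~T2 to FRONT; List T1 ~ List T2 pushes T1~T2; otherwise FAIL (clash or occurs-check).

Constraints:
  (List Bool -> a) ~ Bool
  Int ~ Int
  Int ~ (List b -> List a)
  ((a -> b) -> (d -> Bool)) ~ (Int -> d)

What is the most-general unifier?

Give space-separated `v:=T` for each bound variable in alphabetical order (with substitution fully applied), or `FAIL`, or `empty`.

step 1: unify (List Bool -> a) ~ Bool  [subst: {-} | 3 pending]
  clash: (List Bool -> a) vs Bool

Answer: FAIL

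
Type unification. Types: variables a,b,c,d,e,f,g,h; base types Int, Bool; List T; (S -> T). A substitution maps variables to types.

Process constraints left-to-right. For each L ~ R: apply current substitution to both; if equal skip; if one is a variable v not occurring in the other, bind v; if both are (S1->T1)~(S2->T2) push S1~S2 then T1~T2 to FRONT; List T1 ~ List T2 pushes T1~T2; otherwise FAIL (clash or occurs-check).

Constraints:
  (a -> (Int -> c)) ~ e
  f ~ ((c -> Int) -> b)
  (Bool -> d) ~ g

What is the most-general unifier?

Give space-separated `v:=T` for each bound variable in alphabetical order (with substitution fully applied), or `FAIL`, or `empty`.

Answer: e:=(a -> (Int -> c)) f:=((c -> Int) -> b) g:=(Bool -> d)

Derivation:
step 1: unify (a -> (Int -> c)) ~ e  [subst: {-} | 2 pending]
  bind e := (a -> (Int -> c))
step 2: unify f ~ ((c -> Int) -> b)  [subst: {e:=(a -> (Int -> c))} | 1 pending]
  bind f := ((c -> Int) -> b)
step 3: unify (Bool -> d) ~ g  [subst: {e:=(a -> (Int -> c)), f:=((c -> Int) -> b)} | 0 pending]
  bind g := (Bool -> d)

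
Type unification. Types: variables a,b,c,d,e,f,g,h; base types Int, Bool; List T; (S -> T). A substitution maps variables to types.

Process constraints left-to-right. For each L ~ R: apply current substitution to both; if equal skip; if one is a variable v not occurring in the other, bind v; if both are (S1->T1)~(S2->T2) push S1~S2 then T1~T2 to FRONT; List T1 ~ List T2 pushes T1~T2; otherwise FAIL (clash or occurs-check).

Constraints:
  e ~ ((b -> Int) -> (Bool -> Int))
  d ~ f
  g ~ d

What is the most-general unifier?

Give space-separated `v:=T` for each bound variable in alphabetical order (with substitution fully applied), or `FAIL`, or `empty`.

step 1: unify e ~ ((b -> Int) -> (Bool -> Int))  [subst: {-} | 2 pending]
  bind e := ((b -> Int) -> (Bool -> Int))
step 2: unify d ~ f  [subst: {e:=((b -> Int) -> (Bool -> Int))} | 1 pending]
  bind d := f
step 3: unify g ~ f  [subst: {e:=((b -> Int) -> (Bool -> Int)), d:=f} | 0 pending]
  bind g := f

Answer: d:=f e:=((b -> Int) -> (Bool -> Int)) g:=f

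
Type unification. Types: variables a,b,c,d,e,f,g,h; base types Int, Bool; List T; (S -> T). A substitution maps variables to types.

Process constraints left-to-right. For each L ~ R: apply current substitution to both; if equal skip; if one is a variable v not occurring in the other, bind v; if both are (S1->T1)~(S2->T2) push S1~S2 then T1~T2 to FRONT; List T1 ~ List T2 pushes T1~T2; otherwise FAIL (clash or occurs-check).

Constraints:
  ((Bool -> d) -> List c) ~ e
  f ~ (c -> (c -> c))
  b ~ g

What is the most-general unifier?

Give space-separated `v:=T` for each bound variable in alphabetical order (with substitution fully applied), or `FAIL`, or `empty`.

step 1: unify ((Bool -> d) -> List c) ~ e  [subst: {-} | 2 pending]
  bind e := ((Bool -> d) -> List c)
step 2: unify f ~ (c -> (c -> c))  [subst: {e:=((Bool -> d) -> List c)} | 1 pending]
  bind f := (c -> (c -> c))
step 3: unify b ~ g  [subst: {e:=((Bool -> d) -> List c), f:=(c -> (c -> c))} | 0 pending]
  bind b := g

Answer: b:=g e:=((Bool -> d) -> List c) f:=(c -> (c -> c))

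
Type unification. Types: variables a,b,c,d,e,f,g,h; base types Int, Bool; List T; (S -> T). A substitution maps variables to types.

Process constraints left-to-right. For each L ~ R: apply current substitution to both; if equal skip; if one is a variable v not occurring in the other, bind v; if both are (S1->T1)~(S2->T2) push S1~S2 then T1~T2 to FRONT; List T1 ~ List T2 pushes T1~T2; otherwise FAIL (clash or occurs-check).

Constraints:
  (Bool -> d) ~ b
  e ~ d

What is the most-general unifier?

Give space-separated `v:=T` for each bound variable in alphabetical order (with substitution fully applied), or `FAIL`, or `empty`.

step 1: unify (Bool -> d) ~ b  [subst: {-} | 1 pending]
  bind b := (Bool -> d)
step 2: unify e ~ d  [subst: {b:=(Bool -> d)} | 0 pending]
  bind e := d

Answer: b:=(Bool -> d) e:=d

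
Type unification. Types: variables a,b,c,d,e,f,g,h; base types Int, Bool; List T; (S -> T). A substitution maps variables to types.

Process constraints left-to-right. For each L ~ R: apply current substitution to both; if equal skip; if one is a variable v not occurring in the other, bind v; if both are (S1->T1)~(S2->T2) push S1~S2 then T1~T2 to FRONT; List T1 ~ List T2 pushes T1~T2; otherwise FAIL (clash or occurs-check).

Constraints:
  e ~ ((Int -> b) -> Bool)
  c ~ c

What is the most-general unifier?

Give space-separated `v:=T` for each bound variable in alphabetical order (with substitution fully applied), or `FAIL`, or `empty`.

Answer: e:=((Int -> b) -> Bool)

Derivation:
step 1: unify e ~ ((Int -> b) -> Bool)  [subst: {-} | 1 pending]
  bind e := ((Int -> b) -> Bool)
step 2: unify c ~ c  [subst: {e:=((Int -> b) -> Bool)} | 0 pending]
  -> identical, skip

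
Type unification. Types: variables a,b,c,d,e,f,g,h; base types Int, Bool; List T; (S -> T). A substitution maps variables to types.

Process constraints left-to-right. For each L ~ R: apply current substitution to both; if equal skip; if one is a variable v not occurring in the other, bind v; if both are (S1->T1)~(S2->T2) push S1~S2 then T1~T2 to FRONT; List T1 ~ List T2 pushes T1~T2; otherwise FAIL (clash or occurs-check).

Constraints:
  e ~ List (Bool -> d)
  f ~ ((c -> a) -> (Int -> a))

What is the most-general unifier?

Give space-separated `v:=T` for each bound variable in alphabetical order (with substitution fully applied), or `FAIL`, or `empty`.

Answer: e:=List (Bool -> d) f:=((c -> a) -> (Int -> a))

Derivation:
step 1: unify e ~ List (Bool -> d)  [subst: {-} | 1 pending]
  bind e := List (Bool -> d)
step 2: unify f ~ ((c -> a) -> (Int -> a))  [subst: {e:=List (Bool -> d)} | 0 pending]
  bind f := ((c -> a) -> (Int -> a))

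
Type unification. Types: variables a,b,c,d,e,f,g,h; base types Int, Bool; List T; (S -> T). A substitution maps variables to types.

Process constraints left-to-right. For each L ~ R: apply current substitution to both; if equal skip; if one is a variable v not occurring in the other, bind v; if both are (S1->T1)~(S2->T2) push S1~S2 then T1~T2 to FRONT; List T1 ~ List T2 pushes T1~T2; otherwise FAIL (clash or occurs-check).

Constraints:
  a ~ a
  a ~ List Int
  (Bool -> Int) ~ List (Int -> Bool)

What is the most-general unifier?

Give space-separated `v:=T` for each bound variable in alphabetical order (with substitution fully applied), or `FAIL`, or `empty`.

Answer: FAIL

Derivation:
step 1: unify a ~ a  [subst: {-} | 2 pending]
  -> identical, skip
step 2: unify a ~ List Int  [subst: {-} | 1 pending]
  bind a := List Int
step 3: unify (Bool -> Int) ~ List (Int -> Bool)  [subst: {a:=List Int} | 0 pending]
  clash: (Bool -> Int) vs List (Int -> Bool)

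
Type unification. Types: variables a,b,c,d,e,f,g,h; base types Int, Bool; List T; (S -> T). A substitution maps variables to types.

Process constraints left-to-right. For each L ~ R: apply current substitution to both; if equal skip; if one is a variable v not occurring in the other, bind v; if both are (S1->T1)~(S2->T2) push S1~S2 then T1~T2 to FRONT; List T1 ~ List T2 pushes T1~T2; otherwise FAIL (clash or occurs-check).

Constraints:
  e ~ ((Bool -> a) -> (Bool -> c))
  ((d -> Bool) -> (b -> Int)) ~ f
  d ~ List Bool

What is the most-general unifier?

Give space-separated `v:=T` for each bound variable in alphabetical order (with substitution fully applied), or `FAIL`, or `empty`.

Answer: d:=List Bool e:=((Bool -> a) -> (Bool -> c)) f:=((List Bool -> Bool) -> (b -> Int))

Derivation:
step 1: unify e ~ ((Bool -> a) -> (Bool -> c))  [subst: {-} | 2 pending]
  bind e := ((Bool -> a) -> (Bool -> c))
step 2: unify ((d -> Bool) -> (b -> Int)) ~ f  [subst: {e:=((Bool -> a) -> (Bool -> c))} | 1 pending]
  bind f := ((d -> Bool) -> (b -> Int))
step 3: unify d ~ List Bool  [subst: {e:=((Bool -> a) -> (Bool -> c)), f:=((d -> Bool) -> (b -> Int))} | 0 pending]
  bind d := List Bool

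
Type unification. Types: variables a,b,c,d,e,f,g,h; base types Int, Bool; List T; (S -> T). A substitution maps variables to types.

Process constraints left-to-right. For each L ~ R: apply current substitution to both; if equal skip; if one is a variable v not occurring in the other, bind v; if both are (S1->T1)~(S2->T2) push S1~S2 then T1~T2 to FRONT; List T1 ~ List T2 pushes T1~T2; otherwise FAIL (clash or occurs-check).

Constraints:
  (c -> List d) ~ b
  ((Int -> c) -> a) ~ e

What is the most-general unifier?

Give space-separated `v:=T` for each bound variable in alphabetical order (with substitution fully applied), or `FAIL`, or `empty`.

Answer: b:=(c -> List d) e:=((Int -> c) -> a)

Derivation:
step 1: unify (c -> List d) ~ b  [subst: {-} | 1 pending]
  bind b := (c -> List d)
step 2: unify ((Int -> c) -> a) ~ e  [subst: {b:=(c -> List d)} | 0 pending]
  bind e := ((Int -> c) -> a)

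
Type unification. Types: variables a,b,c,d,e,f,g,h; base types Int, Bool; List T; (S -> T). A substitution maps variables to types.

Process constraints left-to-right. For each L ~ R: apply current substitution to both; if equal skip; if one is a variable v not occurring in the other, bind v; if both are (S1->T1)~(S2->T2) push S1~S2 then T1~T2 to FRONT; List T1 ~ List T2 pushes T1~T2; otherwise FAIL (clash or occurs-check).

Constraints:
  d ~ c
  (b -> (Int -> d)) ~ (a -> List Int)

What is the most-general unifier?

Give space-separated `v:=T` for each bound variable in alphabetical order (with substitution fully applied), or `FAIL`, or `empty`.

Answer: FAIL

Derivation:
step 1: unify d ~ c  [subst: {-} | 1 pending]
  bind d := c
step 2: unify (b -> (Int -> c)) ~ (a -> List Int)  [subst: {d:=c} | 0 pending]
  -> decompose arrow: push b~a, (Int -> c)~List Int
step 3: unify b ~ a  [subst: {d:=c} | 1 pending]
  bind b := a
step 4: unify (Int -> c) ~ List Int  [subst: {d:=c, b:=a} | 0 pending]
  clash: (Int -> c) vs List Int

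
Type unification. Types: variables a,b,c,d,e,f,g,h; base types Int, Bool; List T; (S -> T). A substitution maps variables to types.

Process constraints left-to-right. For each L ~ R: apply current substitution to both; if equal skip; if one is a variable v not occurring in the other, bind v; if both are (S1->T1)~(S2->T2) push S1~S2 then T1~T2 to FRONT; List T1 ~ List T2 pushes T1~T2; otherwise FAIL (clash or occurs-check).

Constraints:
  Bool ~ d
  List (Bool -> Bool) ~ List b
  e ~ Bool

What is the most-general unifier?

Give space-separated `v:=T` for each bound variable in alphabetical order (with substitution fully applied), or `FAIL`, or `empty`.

Answer: b:=(Bool -> Bool) d:=Bool e:=Bool

Derivation:
step 1: unify Bool ~ d  [subst: {-} | 2 pending]
  bind d := Bool
step 2: unify List (Bool -> Bool) ~ List b  [subst: {d:=Bool} | 1 pending]
  -> decompose List: push (Bool -> Bool)~b
step 3: unify (Bool -> Bool) ~ b  [subst: {d:=Bool} | 1 pending]
  bind b := (Bool -> Bool)
step 4: unify e ~ Bool  [subst: {d:=Bool, b:=(Bool -> Bool)} | 0 pending]
  bind e := Bool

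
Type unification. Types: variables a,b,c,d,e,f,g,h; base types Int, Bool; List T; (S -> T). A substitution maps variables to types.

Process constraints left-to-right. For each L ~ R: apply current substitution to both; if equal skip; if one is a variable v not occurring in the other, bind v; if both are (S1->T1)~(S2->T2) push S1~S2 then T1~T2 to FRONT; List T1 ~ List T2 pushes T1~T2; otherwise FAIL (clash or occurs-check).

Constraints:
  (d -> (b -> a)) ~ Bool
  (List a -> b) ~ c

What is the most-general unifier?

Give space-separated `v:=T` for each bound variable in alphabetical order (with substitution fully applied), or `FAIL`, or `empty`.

Answer: FAIL

Derivation:
step 1: unify (d -> (b -> a)) ~ Bool  [subst: {-} | 1 pending]
  clash: (d -> (b -> a)) vs Bool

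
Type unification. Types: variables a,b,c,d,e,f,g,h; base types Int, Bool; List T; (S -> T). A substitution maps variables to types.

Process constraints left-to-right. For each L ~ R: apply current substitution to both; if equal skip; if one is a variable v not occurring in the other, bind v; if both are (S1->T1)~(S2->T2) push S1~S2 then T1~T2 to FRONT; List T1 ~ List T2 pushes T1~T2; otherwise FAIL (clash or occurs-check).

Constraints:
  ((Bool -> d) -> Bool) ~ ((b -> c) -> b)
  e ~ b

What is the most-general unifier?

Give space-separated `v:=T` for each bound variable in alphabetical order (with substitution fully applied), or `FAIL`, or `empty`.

Answer: b:=Bool d:=c e:=Bool

Derivation:
step 1: unify ((Bool -> d) -> Bool) ~ ((b -> c) -> b)  [subst: {-} | 1 pending]
  -> decompose arrow: push (Bool -> d)~(b -> c), Bool~b
step 2: unify (Bool -> d) ~ (b -> c)  [subst: {-} | 2 pending]
  -> decompose arrow: push Bool~b, d~c
step 3: unify Bool ~ b  [subst: {-} | 3 pending]
  bind b := Bool
step 4: unify d ~ c  [subst: {b:=Bool} | 2 pending]
  bind d := c
step 5: unify Bool ~ Bool  [subst: {b:=Bool, d:=c} | 1 pending]
  -> identical, skip
step 6: unify e ~ Bool  [subst: {b:=Bool, d:=c} | 0 pending]
  bind e := Bool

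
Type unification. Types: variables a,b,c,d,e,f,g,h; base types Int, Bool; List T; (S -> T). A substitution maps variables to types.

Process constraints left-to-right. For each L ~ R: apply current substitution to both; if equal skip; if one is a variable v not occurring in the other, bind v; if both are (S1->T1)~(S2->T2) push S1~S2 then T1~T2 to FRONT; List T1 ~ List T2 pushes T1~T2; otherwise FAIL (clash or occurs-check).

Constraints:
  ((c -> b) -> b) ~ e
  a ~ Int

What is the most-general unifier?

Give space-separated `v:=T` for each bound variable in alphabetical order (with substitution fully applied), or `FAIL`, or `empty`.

step 1: unify ((c -> b) -> b) ~ e  [subst: {-} | 1 pending]
  bind e := ((c -> b) -> b)
step 2: unify a ~ Int  [subst: {e:=((c -> b) -> b)} | 0 pending]
  bind a := Int

Answer: a:=Int e:=((c -> b) -> b)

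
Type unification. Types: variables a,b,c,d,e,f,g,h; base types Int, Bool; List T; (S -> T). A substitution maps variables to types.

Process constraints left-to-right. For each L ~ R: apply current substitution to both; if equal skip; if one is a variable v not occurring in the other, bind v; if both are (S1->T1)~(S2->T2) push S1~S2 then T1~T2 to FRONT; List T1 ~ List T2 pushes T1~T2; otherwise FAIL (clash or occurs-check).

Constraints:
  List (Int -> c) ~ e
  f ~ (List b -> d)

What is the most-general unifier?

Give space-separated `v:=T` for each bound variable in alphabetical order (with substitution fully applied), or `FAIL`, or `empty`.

step 1: unify List (Int -> c) ~ e  [subst: {-} | 1 pending]
  bind e := List (Int -> c)
step 2: unify f ~ (List b -> d)  [subst: {e:=List (Int -> c)} | 0 pending]
  bind f := (List b -> d)

Answer: e:=List (Int -> c) f:=(List b -> d)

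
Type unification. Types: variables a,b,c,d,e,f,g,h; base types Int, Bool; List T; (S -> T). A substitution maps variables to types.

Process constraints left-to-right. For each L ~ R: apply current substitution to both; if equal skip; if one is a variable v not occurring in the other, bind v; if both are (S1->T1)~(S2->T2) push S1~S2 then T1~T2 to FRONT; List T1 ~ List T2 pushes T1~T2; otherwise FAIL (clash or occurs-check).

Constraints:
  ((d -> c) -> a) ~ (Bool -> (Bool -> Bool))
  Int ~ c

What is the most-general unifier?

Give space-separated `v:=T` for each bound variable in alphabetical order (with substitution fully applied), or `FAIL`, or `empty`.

Answer: FAIL

Derivation:
step 1: unify ((d -> c) -> a) ~ (Bool -> (Bool -> Bool))  [subst: {-} | 1 pending]
  -> decompose arrow: push (d -> c)~Bool, a~(Bool -> Bool)
step 2: unify (d -> c) ~ Bool  [subst: {-} | 2 pending]
  clash: (d -> c) vs Bool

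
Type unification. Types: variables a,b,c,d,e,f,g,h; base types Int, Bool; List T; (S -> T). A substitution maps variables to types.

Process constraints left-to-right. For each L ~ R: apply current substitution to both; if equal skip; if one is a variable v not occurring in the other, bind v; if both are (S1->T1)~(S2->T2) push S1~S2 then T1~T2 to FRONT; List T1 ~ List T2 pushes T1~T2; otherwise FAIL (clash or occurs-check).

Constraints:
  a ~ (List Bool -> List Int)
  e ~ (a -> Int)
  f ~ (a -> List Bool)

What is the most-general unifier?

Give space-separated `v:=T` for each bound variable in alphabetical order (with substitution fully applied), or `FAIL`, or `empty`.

Answer: a:=(List Bool -> List Int) e:=((List Bool -> List Int) -> Int) f:=((List Bool -> List Int) -> List Bool)

Derivation:
step 1: unify a ~ (List Bool -> List Int)  [subst: {-} | 2 pending]
  bind a := (List Bool -> List Int)
step 2: unify e ~ ((List Bool -> List Int) -> Int)  [subst: {a:=(List Bool -> List Int)} | 1 pending]
  bind e := ((List Bool -> List Int) -> Int)
step 3: unify f ~ ((List Bool -> List Int) -> List Bool)  [subst: {a:=(List Bool -> List Int), e:=((List Bool -> List Int) -> Int)} | 0 pending]
  bind f := ((List Bool -> List Int) -> List Bool)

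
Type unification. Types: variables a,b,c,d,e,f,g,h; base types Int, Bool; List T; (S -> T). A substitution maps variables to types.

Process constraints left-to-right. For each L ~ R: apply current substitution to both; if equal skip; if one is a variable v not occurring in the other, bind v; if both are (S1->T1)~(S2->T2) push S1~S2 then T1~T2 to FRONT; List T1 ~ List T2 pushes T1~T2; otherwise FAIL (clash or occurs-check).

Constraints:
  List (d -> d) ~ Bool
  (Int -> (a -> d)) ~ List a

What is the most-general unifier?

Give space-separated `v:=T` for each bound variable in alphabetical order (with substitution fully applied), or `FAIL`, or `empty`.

step 1: unify List (d -> d) ~ Bool  [subst: {-} | 1 pending]
  clash: List (d -> d) vs Bool

Answer: FAIL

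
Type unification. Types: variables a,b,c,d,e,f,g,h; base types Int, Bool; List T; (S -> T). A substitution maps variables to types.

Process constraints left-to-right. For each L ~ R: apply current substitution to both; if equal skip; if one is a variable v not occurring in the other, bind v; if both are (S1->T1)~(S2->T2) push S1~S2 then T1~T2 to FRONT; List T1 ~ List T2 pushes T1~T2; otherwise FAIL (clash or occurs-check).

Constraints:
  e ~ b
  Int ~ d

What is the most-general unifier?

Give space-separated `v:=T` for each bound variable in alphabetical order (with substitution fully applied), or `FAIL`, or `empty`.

Answer: d:=Int e:=b

Derivation:
step 1: unify e ~ b  [subst: {-} | 1 pending]
  bind e := b
step 2: unify Int ~ d  [subst: {e:=b} | 0 pending]
  bind d := Int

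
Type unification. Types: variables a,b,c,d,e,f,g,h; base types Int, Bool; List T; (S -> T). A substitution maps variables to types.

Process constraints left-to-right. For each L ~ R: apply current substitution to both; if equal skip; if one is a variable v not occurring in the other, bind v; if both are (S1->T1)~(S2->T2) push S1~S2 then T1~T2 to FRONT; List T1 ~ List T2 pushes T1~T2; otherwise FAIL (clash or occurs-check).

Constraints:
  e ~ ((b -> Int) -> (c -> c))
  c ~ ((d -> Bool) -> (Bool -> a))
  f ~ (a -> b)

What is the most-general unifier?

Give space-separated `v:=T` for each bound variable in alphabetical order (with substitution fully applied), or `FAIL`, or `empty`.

step 1: unify e ~ ((b -> Int) -> (c -> c))  [subst: {-} | 2 pending]
  bind e := ((b -> Int) -> (c -> c))
step 2: unify c ~ ((d -> Bool) -> (Bool -> a))  [subst: {e:=((b -> Int) -> (c -> c))} | 1 pending]
  bind c := ((d -> Bool) -> (Bool -> a))
step 3: unify f ~ (a -> b)  [subst: {e:=((b -> Int) -> (c -> c)), c:=((d -> Bool) -> (Bool -> a))} | 0 pending]
  bind f := (a -> b)

Answer: c:=((d -> Bool) -> (Bool -> a)) e:=((b -> Int) -> (((d -> Bool) -> (Bool -> a)) -> ((d -> Bool) -> (Bool -> a)))) f:=(a -> b)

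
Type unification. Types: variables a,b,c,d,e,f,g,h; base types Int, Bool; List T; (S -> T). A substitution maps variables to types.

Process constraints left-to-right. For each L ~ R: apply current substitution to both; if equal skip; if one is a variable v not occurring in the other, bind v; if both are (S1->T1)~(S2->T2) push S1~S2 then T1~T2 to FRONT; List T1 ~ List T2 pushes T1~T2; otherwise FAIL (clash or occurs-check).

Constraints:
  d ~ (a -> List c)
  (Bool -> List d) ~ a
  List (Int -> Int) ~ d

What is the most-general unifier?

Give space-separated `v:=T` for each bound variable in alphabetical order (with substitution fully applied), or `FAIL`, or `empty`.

Answer: FAIL

Derivation:
step 1: unify d ~ (a -> List c)  [subst: {-} | 2 pending]
  bind d := (a -> List c)
step 2: unify (Bool -> List (a -> List c)) ~ a  [subst: {d:=(a -> List c)} | 1 pending]
  occurs-check fail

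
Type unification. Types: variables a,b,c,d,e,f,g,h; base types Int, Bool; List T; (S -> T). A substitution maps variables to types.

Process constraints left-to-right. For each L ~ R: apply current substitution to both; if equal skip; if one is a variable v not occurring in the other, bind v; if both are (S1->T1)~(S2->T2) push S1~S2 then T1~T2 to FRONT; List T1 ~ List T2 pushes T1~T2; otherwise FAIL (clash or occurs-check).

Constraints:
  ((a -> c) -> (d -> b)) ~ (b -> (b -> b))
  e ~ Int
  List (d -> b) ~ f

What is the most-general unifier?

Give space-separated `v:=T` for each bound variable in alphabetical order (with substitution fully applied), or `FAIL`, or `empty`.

step 1: unify ((a -> c) -> (d -> b)) ~ (b -> (b -> b))  [subst: {-} | 2 pending]
  -> decompose arrow: push (a -> c)~b, (d -> b)~(b -> b)
step 2: unify (a -> c) ~ b  [subst: {-} | 3 pending]
  bind b := (a -> c)
step 3: unify (d -> (a -> c)) ~ ((a -> c) -> (a -> c))  [subst: {b:=(a -> c)} | 2 pending]
  -> decompose arrow: push d~(a -> c), (a -> c)~(a -> c)
step 4: unify d ~ (a -> c)  [subst: {b:=(a -> c)} | 3 pending]
  bind d := (a -> c)
step 5: unify (a -> c) ~ (a -> c)  [subst: {b:=(a -> c), d:=(a -> c)} | 2 pending]
  -> identical, skip
step 6: unify e ~ Int  [subst: {b:=(a -> c), d:=(a -> c)} | 1 pending]
  bind e := Int
step 7: unify List ((a -> c) -> (a -> c)) ~ f  [subst: {b:=(a -> c), d:=(a -> c), e:=Int} | 0 pending]
  bind f := List ((a -> c) -> (a -> c))

Answer: b:=(a -> c) d:=(a -> c) e:=Int f:=List ((a -> c) -> (a -> c))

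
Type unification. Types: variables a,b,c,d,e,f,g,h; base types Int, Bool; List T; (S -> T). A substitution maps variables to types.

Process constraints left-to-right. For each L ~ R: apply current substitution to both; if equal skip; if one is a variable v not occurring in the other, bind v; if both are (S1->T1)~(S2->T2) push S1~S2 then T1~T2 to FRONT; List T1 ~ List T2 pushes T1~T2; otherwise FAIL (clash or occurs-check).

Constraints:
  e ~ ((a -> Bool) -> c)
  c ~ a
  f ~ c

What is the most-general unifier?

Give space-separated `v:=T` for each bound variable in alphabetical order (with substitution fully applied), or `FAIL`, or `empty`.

step 1: unify e ~ ((a -> Bool) -> c)  [subst: {-} | 2 pending]
  bind e := ((a -> Bool) -> c)
step 2: unify c ~ a  [subst: {e:=((a -> Bool) -> c)} | 1 pending]
  bind c := a
step 3: unify f ~ a  [subst: {e:=((a -> Bool) -> c), c:=a} | 0 pending]
  bind f := a

Answer: c:=a e:=((a -> Bool) -> a) f:=a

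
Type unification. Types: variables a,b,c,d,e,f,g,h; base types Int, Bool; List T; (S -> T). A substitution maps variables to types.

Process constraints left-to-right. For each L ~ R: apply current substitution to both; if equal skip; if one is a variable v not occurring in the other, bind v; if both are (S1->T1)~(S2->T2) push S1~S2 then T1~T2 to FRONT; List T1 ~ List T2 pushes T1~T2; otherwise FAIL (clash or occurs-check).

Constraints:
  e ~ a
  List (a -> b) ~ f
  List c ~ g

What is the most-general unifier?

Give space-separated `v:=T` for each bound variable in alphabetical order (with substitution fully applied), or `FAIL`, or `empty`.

step 1: unify e ~ a  [subst: {-} | 2 pending]
  bind e := a
step 2: unify List (a -> b) ~ f  [subst: {e:=a} | 1 pending]
  bind f := List (a -> b)
step 3: unify List c ~ g  [subst: {e:=a, f:=List (a -> b)} | 0 pending]
  bind g := List c

Answer: e:=a f:=List (a -> b) g:=List c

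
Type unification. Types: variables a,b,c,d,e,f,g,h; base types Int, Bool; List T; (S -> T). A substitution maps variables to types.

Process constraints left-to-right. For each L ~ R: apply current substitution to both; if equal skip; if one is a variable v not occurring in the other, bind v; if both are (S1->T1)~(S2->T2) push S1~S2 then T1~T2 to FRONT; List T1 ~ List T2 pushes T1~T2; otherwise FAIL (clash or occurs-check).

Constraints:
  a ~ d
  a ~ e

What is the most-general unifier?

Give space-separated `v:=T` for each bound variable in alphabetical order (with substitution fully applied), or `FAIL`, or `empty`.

Answer: a:=e d:=e

Derivation:
step 1: unify a ~ d  [subst: {-} | 1 pending]
  bind a := d
step 2: unify d ~ e  [subst: {a:=d} | 0 pending]
  bind d := e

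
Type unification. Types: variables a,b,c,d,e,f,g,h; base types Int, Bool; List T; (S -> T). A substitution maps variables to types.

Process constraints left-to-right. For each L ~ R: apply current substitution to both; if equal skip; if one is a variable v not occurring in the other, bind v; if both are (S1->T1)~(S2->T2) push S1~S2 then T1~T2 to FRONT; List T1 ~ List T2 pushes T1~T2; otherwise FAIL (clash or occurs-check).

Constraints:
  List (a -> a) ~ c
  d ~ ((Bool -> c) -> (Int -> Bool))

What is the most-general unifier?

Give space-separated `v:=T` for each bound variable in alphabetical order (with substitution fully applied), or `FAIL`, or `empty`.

Answer: c:=List (a -> a) d:=((Bool -> List (a -> a)) -> (Int -> Bool))

Derivation:
step 1: unify List (a -> a) ~ c  [subst: {-} | 1 pending]
  bind c := List (a -> a)
step 2: unify d ~ ((Bool -> List (a -> a)) -> (Int -> Bool))  [subst: {c:=List (a -> a)} | 0 pending]
  bind d := ((Bool -> List (a -> a)) -> (Int -> Bool))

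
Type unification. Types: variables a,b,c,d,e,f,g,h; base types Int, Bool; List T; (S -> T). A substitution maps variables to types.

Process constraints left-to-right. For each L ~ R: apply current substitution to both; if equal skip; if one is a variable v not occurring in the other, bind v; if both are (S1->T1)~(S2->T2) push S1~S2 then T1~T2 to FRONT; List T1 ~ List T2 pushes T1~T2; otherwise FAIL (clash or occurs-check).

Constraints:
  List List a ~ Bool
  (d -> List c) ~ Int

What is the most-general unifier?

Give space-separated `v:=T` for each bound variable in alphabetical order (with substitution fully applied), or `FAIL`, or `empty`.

Answer: FAIL

Derivation:
step 1: unify List List a ~ Bool  [subst: {-} | 1 pending]
  clash: List List a vs Bool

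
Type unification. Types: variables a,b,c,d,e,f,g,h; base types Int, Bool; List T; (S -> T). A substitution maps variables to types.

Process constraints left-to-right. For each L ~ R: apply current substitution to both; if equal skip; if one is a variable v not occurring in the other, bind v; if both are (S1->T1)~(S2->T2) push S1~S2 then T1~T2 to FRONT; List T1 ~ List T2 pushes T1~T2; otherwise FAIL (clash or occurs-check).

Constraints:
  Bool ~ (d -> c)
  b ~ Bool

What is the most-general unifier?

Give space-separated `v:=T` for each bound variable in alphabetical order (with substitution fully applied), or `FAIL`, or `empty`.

step 1: unify Bool ~ (d -> c)  [subst: {-} | 1 pending]
  clash: Bool vs (d -> c)

Answer: FAIL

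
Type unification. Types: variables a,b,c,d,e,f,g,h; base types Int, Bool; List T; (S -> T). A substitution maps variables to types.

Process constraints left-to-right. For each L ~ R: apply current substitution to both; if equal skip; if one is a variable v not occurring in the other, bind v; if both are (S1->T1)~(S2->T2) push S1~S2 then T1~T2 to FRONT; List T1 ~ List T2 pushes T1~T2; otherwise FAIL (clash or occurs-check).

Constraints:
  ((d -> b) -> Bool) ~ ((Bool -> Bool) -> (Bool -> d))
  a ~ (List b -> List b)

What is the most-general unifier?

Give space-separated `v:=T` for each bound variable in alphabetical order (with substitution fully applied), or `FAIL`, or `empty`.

Answer: FAIL

Derivation:
step 1: unify ((d -> b) -> Bool) ~ ((Bool -> Bool) -> (Bool -> d))  [subst: {-} | 1 pending]
  -> decompose arrow: push (d -> b)~(Bool -> Bool), Bool~(Bool -> d)
step 2: unify (d -> b) ~ (Bool -> Bool)  [subst: {-} | 2 pending]
  -> decompose arrow: push d~Bool, b~Bool
step 3: unify d ~ Bool  [subst: {-} | 3 pending]
  bind d := Bool
step 4: unify b ~ Bool  [subst: {d:=Bool} | 2 pending]
  bind b := Bool
step 5: unify Bool ~ (Bool -> Bool)  [subst: {d:=Bool, b:=Bool} | 1 pending]
  clash: Bool vs (Bool -> Bool)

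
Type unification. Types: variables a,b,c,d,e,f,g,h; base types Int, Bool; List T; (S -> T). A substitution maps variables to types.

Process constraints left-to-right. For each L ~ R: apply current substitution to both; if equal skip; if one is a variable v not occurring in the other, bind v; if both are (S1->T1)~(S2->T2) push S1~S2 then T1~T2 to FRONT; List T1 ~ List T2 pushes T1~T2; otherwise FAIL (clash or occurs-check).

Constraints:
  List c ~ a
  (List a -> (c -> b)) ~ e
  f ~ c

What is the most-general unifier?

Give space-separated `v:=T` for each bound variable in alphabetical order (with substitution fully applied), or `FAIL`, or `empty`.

step 1: unify List c ~ a  [subst: {-} | 2 pending]
  bind a := List c
step 2: unify (List List c -> (c -> b)) ~ e  [subst: {a:=List c} | 1 pending]
  bind e := (List List c -> (c -> b))
step 3: unify f ~ c  [subst: {a:=List c, e:=(List List c -> (c -> b))} | 0 pending]
  bind f := c

Answer: a:=List c e:=(List List c -> (c -> b)) f:=c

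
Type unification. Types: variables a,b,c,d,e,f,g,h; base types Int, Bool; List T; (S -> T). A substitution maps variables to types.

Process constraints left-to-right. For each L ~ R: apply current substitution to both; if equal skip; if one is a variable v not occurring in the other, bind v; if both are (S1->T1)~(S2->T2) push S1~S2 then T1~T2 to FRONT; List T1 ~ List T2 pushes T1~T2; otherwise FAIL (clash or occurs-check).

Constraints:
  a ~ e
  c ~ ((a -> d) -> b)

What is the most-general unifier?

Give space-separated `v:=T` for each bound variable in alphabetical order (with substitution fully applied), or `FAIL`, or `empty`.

Answer: a:=e c:=((e -> d) -> b)

Derivation:
step 1: unify a ~ e  [subst: {-} | 1 pending]
  bind a := e
step 2: unify c ~ ((e -> d) -> b)  [subst: {a:=e} | 0 pending]
  bind c := ((e -> d) -> b)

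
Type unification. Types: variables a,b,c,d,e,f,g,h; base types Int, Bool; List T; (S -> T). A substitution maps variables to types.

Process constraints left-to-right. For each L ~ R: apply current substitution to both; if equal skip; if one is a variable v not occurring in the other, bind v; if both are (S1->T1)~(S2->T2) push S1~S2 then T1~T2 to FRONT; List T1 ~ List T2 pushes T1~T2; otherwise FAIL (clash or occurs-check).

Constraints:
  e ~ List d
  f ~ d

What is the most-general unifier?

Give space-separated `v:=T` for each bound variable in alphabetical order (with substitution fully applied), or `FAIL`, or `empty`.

Answer: e:=List d f:=d

Derivation:
step 1: unify e ~ List d  [subst: {-} | 1 pending]
  bind e := List d
step 2: unify f ~ d  [subst: {e:=List d} | 0 pending]
  bind f := d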